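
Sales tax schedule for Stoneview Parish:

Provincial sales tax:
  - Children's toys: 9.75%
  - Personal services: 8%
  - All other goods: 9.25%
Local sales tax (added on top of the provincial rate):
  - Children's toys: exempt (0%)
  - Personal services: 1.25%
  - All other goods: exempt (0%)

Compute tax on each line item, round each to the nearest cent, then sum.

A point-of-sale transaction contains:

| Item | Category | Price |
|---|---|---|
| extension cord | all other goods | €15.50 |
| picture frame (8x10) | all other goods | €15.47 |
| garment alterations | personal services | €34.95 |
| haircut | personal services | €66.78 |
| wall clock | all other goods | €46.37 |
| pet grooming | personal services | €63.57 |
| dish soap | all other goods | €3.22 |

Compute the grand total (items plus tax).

€268.60

Extension cord €15.50: all other goods → 9.25% + 0% local = 9.25% → €1.43
Picture frame (8x10) €15.47: all other goods → 9.25% + 0% local = 9.25% → €1.43
Garment alterations €34.95: personal services → 8% + 1.25% local = 9.25% → €3.23
Haircut €66.78: personal services → 8% + 1.25% local = 9.25% → €6.18
Wall clock €46.37: all other goods → 9.25% + 0% local = 9.25% → €4.29
Pet grooming €63.57: personal services → 8% + 1.25% local = 9.25% → €5.88
Dish soap €3.22: all other goods → 9.25% + 0% local = 9.25% → €0.30
Subtotal = €245.86; tax = €22.74; total due = €268.60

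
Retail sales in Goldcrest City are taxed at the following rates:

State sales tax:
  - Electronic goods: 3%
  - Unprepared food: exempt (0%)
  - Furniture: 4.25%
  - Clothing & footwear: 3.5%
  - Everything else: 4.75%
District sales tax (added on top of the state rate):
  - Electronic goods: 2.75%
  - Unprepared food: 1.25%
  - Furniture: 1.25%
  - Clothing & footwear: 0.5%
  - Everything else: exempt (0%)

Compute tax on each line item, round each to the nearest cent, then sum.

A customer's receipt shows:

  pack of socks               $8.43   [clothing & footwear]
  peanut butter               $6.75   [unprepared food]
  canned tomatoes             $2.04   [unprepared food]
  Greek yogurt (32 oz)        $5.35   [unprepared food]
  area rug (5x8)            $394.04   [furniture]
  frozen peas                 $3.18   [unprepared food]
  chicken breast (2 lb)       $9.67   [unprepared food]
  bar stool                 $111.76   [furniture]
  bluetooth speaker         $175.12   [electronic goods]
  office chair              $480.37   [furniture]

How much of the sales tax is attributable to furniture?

$54.24

Area rug (5x8) $394.04: furniture → 4.25% + 1.25% district = 5.5% → $21.67
Bar stool $111.76: furniture → 4.25% + 1.25% district = 5.5% → $6.15
Office chair $480.37: furniture → 4.25% + 1.25% district = 5.5% → $26.42
Tax on furniture = $21.67 + $6.15 + $26.42 = $54.24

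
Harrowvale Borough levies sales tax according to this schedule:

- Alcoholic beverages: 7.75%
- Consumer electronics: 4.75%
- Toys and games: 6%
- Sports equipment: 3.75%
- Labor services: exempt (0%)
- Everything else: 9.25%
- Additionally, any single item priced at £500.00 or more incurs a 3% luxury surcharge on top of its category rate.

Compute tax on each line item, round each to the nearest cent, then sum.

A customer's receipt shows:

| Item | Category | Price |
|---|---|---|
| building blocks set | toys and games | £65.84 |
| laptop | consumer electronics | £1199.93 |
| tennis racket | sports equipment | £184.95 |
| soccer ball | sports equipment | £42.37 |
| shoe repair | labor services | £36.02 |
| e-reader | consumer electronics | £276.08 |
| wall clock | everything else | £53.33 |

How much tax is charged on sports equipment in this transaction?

Tennis racket £184.95: sports equipment → 3.75% → £6.94
Soccer ball £42.37: sports equipment → 3.75% → £1.59
Tax on sports equipment = £6.94 + £1.59 = £8.53

£8.53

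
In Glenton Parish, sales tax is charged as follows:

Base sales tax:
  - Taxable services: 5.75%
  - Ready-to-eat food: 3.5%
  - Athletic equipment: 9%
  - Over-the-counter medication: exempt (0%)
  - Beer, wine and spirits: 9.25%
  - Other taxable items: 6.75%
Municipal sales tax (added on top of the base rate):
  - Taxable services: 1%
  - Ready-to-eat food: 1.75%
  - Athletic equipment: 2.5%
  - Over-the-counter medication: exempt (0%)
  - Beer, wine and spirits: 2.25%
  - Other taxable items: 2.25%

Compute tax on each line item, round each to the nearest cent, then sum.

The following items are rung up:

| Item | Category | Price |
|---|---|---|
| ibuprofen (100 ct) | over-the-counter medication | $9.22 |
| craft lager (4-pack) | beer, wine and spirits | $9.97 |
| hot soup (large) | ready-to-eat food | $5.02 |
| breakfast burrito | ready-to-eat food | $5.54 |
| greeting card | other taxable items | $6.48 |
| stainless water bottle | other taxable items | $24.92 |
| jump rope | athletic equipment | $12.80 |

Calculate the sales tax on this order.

Ibuprofen (100 ct) $9.22: over-the-counter medication → 0% + 0% municipal = 0% → $0.00
Craft lager (4-pack) $9.97: beer, wine and spirits → 9.25% + 2.25% municipal = 11.5% → $1.15
Hot soup (large) $5.02: ready-to-eat food → 3.5% + 1.75% municipal = 5.25% → $0.26
Breakfast burrito $5.54: ready-to-eat food → 3.5% + 1.75% municipal = 5.25% → $0.29
Greeting card $6.48: other taxable items → 6.75% + 2.25% municipal = 9% → $0.58
Stainless water bottle $24.92: other taxable items → 6.75% + 2.25% municipal = 9% → $2.24
Jump rope $12.80: athletic equipment → 9% + 2.5% municipal = 11.5% → $1.47
Total tax = $1.15 + $0.26 + $0.29 + $0.58 + $2.24 + $1.47 = $5.99

$5.99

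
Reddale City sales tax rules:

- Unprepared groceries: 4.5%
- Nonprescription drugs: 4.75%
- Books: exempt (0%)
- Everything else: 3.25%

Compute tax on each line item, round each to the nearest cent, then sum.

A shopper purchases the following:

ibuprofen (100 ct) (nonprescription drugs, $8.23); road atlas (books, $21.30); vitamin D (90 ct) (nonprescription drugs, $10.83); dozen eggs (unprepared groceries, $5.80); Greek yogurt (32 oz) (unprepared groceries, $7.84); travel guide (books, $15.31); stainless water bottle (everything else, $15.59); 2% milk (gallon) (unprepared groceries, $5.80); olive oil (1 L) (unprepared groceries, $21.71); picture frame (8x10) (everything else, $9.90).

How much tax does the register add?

Ibuprofen (100 ct) $8.23: nonprescription drugs → 4.75% → $0.39
Road atlas $21.30: books → 0% → $0.00
Vitamin D (90 ct) $10.83: nonprescription drugs → 4.75% → $0.51
Dozen eggs $5.80: unprepared groceries → 4.5% → $0.26
Greek yogurt (32 oz) $7.84: unprepared groceries → 4.5% → $0.35
Travel guide $15.31: books → 0% → $0.00
Stainless water bottle $15.59: everything else → 3.25% → $0.51
2% milk (gallon) $5.80: unprepared groceries → 4.5% → $0.26
Olive oil (1 L) $21.71: unprepared groceries → 4.5% → $0.98
Picture frame (8x10) $9.90: everything else → 3.25% → $0.32
Total tax = $0.39 + $0.51 + $0.26 + $0.35 + $0.51 + $0.26 + $0.98 + $0.32 = $3.58

$3.58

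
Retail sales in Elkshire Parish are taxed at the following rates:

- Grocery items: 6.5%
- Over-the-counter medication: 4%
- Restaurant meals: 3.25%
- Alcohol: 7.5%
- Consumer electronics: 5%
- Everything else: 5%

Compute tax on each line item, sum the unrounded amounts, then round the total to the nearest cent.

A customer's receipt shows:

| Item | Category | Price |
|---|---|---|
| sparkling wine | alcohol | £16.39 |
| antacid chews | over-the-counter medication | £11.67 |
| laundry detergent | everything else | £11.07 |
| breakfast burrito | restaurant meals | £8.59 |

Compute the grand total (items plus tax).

£50.25

Sparkling wine £16.39: alcohol → 7.5% → £1.22925
Antacid chews £11.67: over-the-counter medication → 4% → £0.4668
Laundry detergent £11.07: everything else → 5% → £0.5535
Breakfast burrito £8.59: restaurant meals → 3.25% → £0.279175
Subtotal = £47.72; unrounded tax = £2.528725 → £2.53; total due = £50.25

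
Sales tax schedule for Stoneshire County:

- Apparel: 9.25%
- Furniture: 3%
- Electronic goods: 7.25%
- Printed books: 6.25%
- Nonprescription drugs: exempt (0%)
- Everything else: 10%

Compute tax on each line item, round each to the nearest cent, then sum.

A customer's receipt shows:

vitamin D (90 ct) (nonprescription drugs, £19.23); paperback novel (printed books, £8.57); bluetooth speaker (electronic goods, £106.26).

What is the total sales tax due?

£8.24

Vitamin D (90 ct) £19.23: nonprescription drugs → 0% → £0.00
Paperback novel £8.57: printed books → 6.25% → £0.54
Bluetooth speaker £106.26: electronic goods → 7.25% → £7.70
Total tax = £0.54 + £7.70 = £8.24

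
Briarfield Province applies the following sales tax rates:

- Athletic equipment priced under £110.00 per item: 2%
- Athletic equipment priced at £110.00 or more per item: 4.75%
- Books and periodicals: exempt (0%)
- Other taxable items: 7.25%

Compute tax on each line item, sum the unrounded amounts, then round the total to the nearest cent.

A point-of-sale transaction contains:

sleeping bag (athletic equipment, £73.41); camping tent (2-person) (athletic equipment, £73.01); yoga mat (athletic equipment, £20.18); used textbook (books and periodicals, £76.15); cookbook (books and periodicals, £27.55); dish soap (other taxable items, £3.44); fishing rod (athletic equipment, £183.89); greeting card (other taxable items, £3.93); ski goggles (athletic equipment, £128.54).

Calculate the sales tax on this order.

Sleeping bag £73.41: athletic equipment, under £110.00 → 2% → £1.4682
Camping tent (2-person) £73.01: athletic equipment, under £110.00 → 2% → £1.4602
Yoga mat £20.18: athletic equipment, under £110.00 → 2% → £0.4036
Used textbook £76.15: books and periodicals → 0% → £0.00
Cookbook £27.55: books and periodicals → 0% → £0.00
Dish soap £3.44: other taxable items → 7.25% → £0.2494
Fishing rod £183.89: athletic equipment, £110.00 or more → 4.75% → £8.734775
Greeting card £3.93: other taxable items → 7.25% → £0.284925
Ski goggles £128.54: athletic equipment, £110.00 or more → 4.75% → £6.10565
Unrounded tax sum = £18.70675 → £18.71

£18.71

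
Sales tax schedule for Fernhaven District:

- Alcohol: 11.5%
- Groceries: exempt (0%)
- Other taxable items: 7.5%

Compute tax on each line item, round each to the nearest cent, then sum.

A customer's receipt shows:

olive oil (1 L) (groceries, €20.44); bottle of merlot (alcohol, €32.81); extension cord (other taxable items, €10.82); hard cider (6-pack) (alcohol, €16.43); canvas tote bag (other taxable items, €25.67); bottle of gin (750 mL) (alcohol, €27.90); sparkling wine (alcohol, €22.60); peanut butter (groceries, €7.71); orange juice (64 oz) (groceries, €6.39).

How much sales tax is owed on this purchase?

Olive oil (1 L) €20.44: groceries → 0% → €0.00
Bottle of merlot €32.81: alcohol → 11.5% → €3.77
Extension cord €10.82: other taxable items → 7.5% → €0.81
Hard cider (6-pack) €16.43: alcohol → 11.5% → €1.89
Canvas tote bag €25.67: other taxable items → 7.5% → €1.93
Bottle of gin (750 mL) €27.90: alcohol → 11.5% → €3.21
Sparkling wine €22.60: alcohol → 11.5% → €2.60
Peanut butter €7.71: groceries → 0% → €0.00
Orange juice (64 oz) €6.39: groceries → 0% → €0.00
Total tax = €3.77 + €0.81 + €1.89 + €1.93 + €3.21 + €2.60 = €14.21

€14.21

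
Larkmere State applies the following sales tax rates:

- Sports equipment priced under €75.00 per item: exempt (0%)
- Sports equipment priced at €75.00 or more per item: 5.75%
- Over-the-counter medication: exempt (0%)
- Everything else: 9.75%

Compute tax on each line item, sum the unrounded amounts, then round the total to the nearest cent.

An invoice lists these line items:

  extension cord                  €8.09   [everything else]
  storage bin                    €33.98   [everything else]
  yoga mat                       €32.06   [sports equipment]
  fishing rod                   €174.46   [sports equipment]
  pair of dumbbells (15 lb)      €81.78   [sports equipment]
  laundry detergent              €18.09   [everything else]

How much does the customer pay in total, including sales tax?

Extension cord €8.09: everything else → 9.75% → €0.788775
Storage bin €33.98: everything else → 9.75% → €3.31305
Yoga mat €32.06: sports equipment, under €75.00 → 0% → €0.00
Fishing rod €174.46: sports equipment, €75.00 or more → 5.75% → €10.03145
Pair of dumbbells (15 lb) €81.78: sports equipment, €75.00 or more → 5.75% → €4.70235
Laundry detergent €18.09: everything else → 9.75% → €1.763775
Subtotal = €348.46; unrounded tax = €20.5994 → €20.60; total due = €369.06

€369.06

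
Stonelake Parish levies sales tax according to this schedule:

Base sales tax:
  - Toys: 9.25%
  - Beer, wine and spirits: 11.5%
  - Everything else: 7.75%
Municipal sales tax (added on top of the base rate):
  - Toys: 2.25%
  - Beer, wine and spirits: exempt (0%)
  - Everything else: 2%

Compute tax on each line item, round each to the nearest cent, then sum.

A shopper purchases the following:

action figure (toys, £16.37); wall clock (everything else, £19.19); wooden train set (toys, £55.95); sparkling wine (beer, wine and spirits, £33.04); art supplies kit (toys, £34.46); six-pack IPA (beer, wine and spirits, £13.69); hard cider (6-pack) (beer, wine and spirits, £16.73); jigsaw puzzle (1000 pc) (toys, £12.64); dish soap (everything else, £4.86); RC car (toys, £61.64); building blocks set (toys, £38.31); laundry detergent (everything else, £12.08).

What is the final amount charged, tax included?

Action figure £16.37: toys → 9.25% + 2.25% municipal = 11.5% → £1.88
Wall clock £19.19: everything else → 7.75% + 2% municipal = 9.75% → £1.87
Wooden train set £55.95: toys → 9.25% + 2.25% municipal = 11.5% → £6.43
Sparkling wine £33.04: beer, wine and spirits → 11.5% + 0% municipal = 11.5% → £3.80
Art supplies kit £34.46: toys → 9.25% + 2.25% municipal = 11.5% → £3.96
Six-pack IPA £13.69: beer, wine and spirits → 11.5% + 0% municipal = 11.5% → £1.57
Hard cider (6-pack) £16.73: beer, wine and spirits → 11.5% + 0% municipal = 11.5% → £1.92
Jigsaw puzzle (1000 pc) £12.64: toys → 9.25% + 2.25% municipal = 11.5% → £1.45
Dish soap £4.86: everything else → 7.75% + 2% municipal = 9.75% → £0.47
RC car £61.64: toys → 9.25% + 2.25% municipal = 11.5% → £7.09
Building blocks set £38.31: toys → 9.25% + 2.25% municipal = 11.5% → £4.41
Laundry detergent £12.08: everything else → 7.75% + 2% municipal = 9.75% → £1.18
Subtotal = £318.96; tax = £36.03; total due = £354.99

£354.99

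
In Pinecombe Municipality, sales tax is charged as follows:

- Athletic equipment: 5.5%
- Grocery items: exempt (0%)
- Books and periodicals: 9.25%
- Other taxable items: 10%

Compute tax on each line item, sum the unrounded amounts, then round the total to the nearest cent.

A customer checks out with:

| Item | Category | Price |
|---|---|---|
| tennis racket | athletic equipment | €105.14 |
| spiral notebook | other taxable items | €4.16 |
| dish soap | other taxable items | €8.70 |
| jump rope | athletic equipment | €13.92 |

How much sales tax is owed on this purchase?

€7.83

Tennis racket €105.14: athletic equipment → 5.5% → €5.7827
Spiral notebook €4.16: other taxable items → 10% → €0.416
Dish soap €8.70: other taxable items → 10% → €0.87
Jump rope €13.92: athletic equipment → 5.5% → €0.7656
Unrounded tax sum = €7.8343 → €7.83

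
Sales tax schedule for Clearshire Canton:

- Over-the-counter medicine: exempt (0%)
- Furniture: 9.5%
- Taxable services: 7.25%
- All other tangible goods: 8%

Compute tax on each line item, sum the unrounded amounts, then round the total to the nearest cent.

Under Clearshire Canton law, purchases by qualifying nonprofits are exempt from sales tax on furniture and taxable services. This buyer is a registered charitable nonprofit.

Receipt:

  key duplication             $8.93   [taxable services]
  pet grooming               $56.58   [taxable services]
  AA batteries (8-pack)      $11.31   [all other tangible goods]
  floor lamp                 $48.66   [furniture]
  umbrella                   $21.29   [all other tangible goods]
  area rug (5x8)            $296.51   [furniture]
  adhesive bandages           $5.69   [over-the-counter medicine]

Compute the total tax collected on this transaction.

Key duplication $8.93: taxable services, buyer-exempt → 0% → $0.00
Pet grooming $56.58: taxable services, buyer-exempt → 0% → $0.00
AA batteries (8-pack) $11.31: all other tangible goods → 8% → $0.9048
Floor lamp $48.66: furniture, buyer-exempt → 0% → $0.00
Umbrella $21.29: all other tangible goods → 8% → $1.7032
Area rug (5x8) $296.51: furniture, buyer-exempt → 0% → $0.00
Adhesive bandages $5.69: over-the-counter medicine → 0% → $0.00
Unrounded tax sum = $2.608 → $2.61

$2.61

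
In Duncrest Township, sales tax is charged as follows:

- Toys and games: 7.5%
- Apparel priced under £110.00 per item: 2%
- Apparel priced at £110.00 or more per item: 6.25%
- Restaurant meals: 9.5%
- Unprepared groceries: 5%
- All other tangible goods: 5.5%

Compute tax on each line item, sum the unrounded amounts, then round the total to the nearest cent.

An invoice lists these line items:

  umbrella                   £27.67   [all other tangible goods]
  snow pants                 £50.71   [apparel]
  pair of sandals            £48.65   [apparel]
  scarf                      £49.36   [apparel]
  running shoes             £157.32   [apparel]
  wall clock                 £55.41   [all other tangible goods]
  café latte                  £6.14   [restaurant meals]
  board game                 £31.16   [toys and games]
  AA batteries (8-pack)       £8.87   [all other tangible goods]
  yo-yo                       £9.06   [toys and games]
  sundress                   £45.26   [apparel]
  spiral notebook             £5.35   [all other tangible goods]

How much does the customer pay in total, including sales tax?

£517.62

Umbrella £27.67: all other tangible goods → 5.5% → £1.52185
Snow pants £50.71: apparel, under £110.00 → 2% → £1.0142
Pair of sandals £48.65: apparel, under £110.00 → 2% → £0.973
Scarf £49.36: apparel, under £110.00 → 2% → £0.9872
Running shoes £157.32: apparel, £110.00 or more → 6.25% → £9.8325
Wall clock £55.41: all other tangible goods → 5.5% → £3.04755
Café latte £6.14: restaurant meals → 9.5% → £0.5833
Board game £31.16: toys and games → 7.5% → £2.337
AA batteries (8-pack) £8.87: all other tangible goods → 5.5% → £0.48785
Yo-yo £9.06: toys and games → 7.5% → £0.6795
Sundress £45.26: apparel, under £110.00 → 2% → £0.9052
Spiral notebook £5.35: all other tangible goods → 5.5% → £0.29425
Subtotal = £494.96; unrounded tax = £22.6634 → £22.66; total due = £517.62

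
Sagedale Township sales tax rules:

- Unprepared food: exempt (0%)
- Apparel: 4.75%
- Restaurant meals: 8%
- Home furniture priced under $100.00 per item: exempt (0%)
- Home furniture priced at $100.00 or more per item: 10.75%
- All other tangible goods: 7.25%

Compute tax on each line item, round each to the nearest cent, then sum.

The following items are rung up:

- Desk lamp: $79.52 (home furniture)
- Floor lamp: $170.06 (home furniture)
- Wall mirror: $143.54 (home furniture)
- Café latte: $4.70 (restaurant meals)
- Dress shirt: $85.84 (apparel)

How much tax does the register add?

Desk lamp $79.52: home furniture, under $100.00 → 0% → $0.00
Floor lamp $170.06: home furniture, $100.00 or more → 10.75% → $18.28
Wall mirror $143.54: home furniture, $100.00 or more → 10.75% → $15.43
Café latte $4.70: restaurant meals → 8% → $0.38
Dress shirt $85.84: apparel → 4.75% → $4.08
Total tax = $18.28 + $15.43 + $0.38 + $4.08 = $38.17

$38.17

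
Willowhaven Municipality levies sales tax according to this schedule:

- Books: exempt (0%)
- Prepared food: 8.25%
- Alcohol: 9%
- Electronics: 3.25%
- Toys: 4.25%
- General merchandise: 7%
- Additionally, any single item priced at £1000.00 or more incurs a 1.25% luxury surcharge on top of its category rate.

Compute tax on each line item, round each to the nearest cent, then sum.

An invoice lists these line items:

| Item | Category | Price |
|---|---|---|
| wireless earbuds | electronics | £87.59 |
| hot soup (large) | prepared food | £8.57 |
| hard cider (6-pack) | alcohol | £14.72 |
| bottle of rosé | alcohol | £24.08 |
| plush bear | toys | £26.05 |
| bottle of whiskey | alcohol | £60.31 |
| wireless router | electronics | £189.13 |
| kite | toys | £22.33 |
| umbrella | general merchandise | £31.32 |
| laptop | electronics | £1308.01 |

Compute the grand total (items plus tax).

£1853.85

Wireless earbuds £87.59: electronics → 3.25% → £2.85
Hot soup (large) £8.57: prepared food → 8.25% → £0.71
Hard cider (6-pack) £14.72: alcohol → 9% → £1.32
Bottle of rosé £24.08: alcohol → 9% → £2.17
Plush bear £26.05: toys → 4.25% → £1.11
Bottle of whiskey £60.31: alcohol → 9% → £5.43
Wireless router £189.13: electronics → 3.25% → £6.15
Kite £22.33: toys → 4.25% → £0.95
Umbrella £31.32: general merchandise → 7% → £2.19
Laptop £1308.01: electronics → 3.25% + 1.25% surcharge = 4.5% → £58.86
Subtotal = £1772.11; tax = £81.74; total due = £1853.85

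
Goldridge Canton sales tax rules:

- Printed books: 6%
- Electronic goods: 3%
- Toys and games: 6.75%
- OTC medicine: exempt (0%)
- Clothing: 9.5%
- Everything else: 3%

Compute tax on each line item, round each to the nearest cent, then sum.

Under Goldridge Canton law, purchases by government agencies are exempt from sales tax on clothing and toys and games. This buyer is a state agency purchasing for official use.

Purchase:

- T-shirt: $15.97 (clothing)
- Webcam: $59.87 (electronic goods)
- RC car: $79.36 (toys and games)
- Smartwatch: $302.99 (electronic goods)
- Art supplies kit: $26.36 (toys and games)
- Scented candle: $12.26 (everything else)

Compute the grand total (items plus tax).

T-shirt $15.97: clothing, buyer-exempt → 0% → $0.00
Webcam $59.87: electronic goods → 3% → $1.80
RC car $79.36: toys and games, buyer-exempt → 0% → $0.00
Smartwatch $302.99: electronic goods → 3% → $9.09
Art supplies kit $26.36: toys and games, buyer-exempt → 0% → $0.00
Scented candle $12.26: everything else → 3% → $0.37
Subtotal = $496.81; tax = $11.26; total due = $508.07

$508.07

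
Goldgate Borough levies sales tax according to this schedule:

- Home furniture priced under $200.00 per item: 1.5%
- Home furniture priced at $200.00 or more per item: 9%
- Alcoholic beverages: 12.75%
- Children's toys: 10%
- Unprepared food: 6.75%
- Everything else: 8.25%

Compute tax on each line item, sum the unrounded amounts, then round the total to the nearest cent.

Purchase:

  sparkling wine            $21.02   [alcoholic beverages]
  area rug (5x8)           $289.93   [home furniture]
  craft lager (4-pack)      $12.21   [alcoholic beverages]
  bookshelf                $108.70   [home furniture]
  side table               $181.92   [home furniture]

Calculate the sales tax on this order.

Sparkling wine $21.02: alcoholic beverages → 12.75% → $2.68005
Area rug (5x8) $289.93: home furniture, $200.00 or more → 9% → $26.0937
Craft lager (4-pack) $12.21: alcoholic beverages → 12.75% → $1.556775
Bookshelf $108.70: home furniture, under $200.00 → 1.5% → $1.6305
Side table $181.92: home furniture, under $200.00 → 1.5% → $2.7288
Unrounded tax sum = $34.689825 → $34.69

$34.69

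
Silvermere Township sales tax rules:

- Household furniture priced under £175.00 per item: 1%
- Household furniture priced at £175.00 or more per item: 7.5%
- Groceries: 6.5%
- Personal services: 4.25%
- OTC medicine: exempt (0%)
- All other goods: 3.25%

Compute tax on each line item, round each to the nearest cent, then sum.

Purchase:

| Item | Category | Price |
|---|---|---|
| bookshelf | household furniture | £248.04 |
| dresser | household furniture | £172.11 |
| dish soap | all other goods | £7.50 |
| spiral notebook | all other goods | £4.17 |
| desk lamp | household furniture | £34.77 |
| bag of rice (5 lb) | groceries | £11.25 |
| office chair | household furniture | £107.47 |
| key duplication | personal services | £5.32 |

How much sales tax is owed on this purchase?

£23.08

Bookshelf £248.04: household furniture, £175.00 or more → 7.5% → £18.60
Dresser £172.11: household furniture, under £175.00 → 1% → £1.72
Dish soap £7.50: all other goods → 3.25% → £0.24
Spiral notebook £4.17: all other goods → 3.25% → £0.14
Desk lamp £34.77: household furniture, under £175.00 → 1% → £0.35
Bag of rice (5 lb) £11.25: groceries → 6.5% → £0.73
Office chair £107.47: household furniture, under £175.00 → 1% → £1.07
Key duplication £5.32: personal services → 4.25% → £0.23
Total tax = £18.60 + £1.72 + £0.24 + £0.14 + £0.35 + £0.73 + £1.07 + £0.23 = £23.08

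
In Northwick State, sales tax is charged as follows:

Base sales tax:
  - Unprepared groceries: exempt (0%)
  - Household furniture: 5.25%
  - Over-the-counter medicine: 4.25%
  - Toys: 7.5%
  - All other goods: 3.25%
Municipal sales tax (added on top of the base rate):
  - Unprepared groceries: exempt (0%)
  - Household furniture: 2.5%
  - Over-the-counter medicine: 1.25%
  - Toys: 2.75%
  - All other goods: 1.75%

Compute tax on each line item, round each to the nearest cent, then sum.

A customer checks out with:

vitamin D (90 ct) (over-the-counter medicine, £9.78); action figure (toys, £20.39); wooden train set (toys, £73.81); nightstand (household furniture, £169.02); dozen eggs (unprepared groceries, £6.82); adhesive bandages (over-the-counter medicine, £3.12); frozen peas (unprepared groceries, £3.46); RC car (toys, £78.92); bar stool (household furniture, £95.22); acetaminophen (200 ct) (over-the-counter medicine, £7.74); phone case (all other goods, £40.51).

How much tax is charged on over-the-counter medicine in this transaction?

£1.14

Vitamin D (90 ct) £9.78: over-the-counter medicine → 4.25% + 1.25% municipal = 5.5% → £0.54
Adhesive bandages £3.12: over-the-counter medicine → 4.25% + 1.25% municipal = 5.5% → £0.17
Acetaminophen (200 ct) £7.74: over-the-counter medicine → 4.25% + 1.25% municipal = 5.5% → £0.43
Tax on over-the-counter medicine = £0.54 + £0.17 + £0.43 = £1.14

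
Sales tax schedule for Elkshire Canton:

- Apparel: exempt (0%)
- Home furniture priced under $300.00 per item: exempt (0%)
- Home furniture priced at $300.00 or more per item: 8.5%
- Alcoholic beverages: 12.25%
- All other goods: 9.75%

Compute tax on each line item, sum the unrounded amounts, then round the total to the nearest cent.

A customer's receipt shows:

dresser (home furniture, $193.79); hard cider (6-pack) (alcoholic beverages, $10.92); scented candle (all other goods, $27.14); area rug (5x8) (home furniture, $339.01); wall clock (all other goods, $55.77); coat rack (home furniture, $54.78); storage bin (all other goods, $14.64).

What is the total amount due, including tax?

$735.71

Dresser $193.79: home furniture, under $300.00 → 0% → $0.00
Hard cider (6-pack) $10.92: alcoholic beverages → 12.25% → $1.3377
Scented candle $27.14: all other goods → 9.75% → $2.64615
Area rug (5x8) $339.01: home furniture, $300.00 or more → 8.5% → $28.81585
Wall clock $55.77: all other goods → 9.75% → $5.437575
Coat rack $54.78: home furniture, under $300.00 → 0% → $0.00
Storage bin $14.64: all other goods → 9.75% → $1.4274
Subtotal = $696.05; unrounded tax = $39.664675 → $39.66; total due = $735.71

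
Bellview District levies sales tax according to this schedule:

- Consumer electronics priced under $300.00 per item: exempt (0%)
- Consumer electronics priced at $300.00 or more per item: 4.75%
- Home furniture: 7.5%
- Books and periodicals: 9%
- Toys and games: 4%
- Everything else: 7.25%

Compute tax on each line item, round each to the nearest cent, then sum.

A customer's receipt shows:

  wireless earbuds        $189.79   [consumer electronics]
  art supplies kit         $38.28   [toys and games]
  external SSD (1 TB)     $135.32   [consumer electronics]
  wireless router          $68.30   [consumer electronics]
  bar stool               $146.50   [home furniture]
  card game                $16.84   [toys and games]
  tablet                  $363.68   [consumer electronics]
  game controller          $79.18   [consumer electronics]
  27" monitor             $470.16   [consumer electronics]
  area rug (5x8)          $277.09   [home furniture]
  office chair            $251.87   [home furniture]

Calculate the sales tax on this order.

$92.46

Wireless earbuds $189.79: consumer electronics, under $300.00 → 0% → $0.00
Art supplies kit $38.28: toys and games → 4% → $1.53
External SSD (1 TB) $135.32: consumer electronics, under $300.00 → 0% → $0.00
Wireless router $68.30: consumer electronics, under $300.00 → 0% → $0.00
Bar stool $146.50: home furniture → 7.5% → $10.99
Card game $16.84: toys and games → 4% → $0.67
Tablet $363.68: consumer electronics, $300.00 or more → 4.75% → $17.27
Game controller $79.18: consumer electronics, under $300.00 → 0% → $0.00
27" monitor $470.16: consumer electronics, $300.00 or more → 4.75% → $22.33
Area rug (5x8) $277.09: home furniture → 7.5% → $20.78
Office chair $251.87: home furniture → 7.5% → $18.89
Total tax = $1.53 + $10.99 + $0.67 + $17.27 + $22.33 + $20.78 + $18.89 = $92.46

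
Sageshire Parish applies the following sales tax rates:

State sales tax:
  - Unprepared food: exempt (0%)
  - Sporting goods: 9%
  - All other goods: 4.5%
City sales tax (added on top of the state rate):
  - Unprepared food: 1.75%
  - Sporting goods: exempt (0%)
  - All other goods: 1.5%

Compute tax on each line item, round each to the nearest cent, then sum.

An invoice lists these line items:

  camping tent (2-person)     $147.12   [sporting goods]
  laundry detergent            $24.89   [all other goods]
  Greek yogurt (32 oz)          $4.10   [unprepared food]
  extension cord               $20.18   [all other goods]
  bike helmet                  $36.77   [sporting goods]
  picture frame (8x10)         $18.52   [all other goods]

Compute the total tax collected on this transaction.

Camping tent (2-person) $147.12: sporting goods → 9% + 0% city = 9% → $13.24
Laundry detergent $24.89: all other goods → 4.5% + 1.5% city = 6% → $1.49
Greek yogurt (32 oz) $4.10: unprepared food → 0% + 1.75% city = 1.75% → $0.07
Extension cord $20.18: all other goods → 4.5% + 1.5% city = 6% → $1.21
Bike helmet $36.77: sporting goods → 9% + 0% city = 9% → $3.31
Picture frame (8x10) $18.52: all other goods → 4.5% + 1.5% city = 6% → $1.11
Total tax = $13.24 + $1.49 + $0.07 + $1.21 + $3.31 + $1.11 = $20.43

$20.43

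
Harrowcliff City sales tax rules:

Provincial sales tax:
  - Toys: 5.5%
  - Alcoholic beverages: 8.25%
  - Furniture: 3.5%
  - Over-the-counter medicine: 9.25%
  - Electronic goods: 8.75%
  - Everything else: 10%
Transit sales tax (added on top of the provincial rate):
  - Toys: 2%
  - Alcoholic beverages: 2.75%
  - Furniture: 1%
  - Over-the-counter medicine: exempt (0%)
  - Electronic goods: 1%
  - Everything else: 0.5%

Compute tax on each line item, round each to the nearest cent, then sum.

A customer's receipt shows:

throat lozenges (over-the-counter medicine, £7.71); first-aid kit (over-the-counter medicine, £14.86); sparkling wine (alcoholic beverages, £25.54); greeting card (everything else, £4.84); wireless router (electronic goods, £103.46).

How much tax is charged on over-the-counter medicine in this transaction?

Throat lozenges £7.71: over-the-counter medicine → 9.25% + 0% transit = 9.25% → £0.71
First-aid kit £14.86: over-the-counter medicine → 9.25% + 0% transit = 9.25% → £1.37
Tax on over-the-counter medicine = £0.71 + £1.37 = £2.08

£2.08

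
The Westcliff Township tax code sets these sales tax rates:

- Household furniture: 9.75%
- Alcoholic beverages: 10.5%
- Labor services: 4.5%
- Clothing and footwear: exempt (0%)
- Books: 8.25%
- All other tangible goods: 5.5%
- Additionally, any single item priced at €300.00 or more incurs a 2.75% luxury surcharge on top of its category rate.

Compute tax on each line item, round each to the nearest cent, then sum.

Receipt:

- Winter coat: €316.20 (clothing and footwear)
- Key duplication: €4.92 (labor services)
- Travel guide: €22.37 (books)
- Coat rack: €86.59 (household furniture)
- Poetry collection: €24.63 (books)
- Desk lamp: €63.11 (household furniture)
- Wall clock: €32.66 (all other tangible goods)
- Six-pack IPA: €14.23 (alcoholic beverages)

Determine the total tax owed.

Winter coat €316.20: clothing and footwear → 0% + 2.75% surcharge = 2.75% → €8.70
Key duplication €4.92: labor services → 4.5% → €0.22
Travel guide €22.37: books → 8.25% → €1.85
Coat rack €86.59: household furniture → 9.75% → €8.44
Poetry collection €24.63: books → 8.25% → €2.03
Desk lamp €63.11: household furniture → 9.75% → €6.15
Wall clock €32.66: all other tangible goods → 5.5% → €1.80
Six-pack IPA €14.23: alcoholic beverages → 10.5% → €1.49
Total tax = €8.70 + €0.22 + €1.85 + €8.44 + €2.03 + €6.15 + €1.80 + €1.49 = €30.68

€30.68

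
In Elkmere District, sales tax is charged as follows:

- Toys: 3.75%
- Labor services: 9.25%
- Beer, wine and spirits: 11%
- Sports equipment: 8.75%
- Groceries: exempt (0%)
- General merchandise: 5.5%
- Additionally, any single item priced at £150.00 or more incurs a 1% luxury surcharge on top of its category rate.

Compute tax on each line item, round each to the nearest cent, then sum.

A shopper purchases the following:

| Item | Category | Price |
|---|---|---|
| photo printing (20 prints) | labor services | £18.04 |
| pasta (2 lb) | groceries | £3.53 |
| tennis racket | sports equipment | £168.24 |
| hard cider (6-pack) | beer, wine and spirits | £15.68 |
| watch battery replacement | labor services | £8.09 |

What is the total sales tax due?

£20.54

Photo printing (20 prints) £18.04: labor services → 9.25% → £1.67
Pasta (2 lb) £3.53: groceries → 0% → £0.00
Tennis racket £168.24: sports equipment → 8.75% + 1% surcharge = 9.75% → £16.40
Hard cider (6-pack) £15.68: beer, wine and spirits → 11% → £1.72
Watch battery replacement £8.09: labor services → 9.25% → £0.75
Total tax = £1.67 + £16.40 + £1.72 + £0.75 = £20.54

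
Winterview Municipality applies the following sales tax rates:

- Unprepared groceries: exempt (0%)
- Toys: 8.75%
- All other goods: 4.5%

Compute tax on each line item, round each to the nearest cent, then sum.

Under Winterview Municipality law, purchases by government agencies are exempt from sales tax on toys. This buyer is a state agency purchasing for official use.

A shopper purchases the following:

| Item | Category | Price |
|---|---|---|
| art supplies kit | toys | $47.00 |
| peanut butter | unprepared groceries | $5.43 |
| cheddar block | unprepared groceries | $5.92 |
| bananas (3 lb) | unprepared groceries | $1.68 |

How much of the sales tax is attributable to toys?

$0.00

Art supplies kit $47.00: toys, buyer-exempt → 0% → $0.00
Tax on toys = $0.00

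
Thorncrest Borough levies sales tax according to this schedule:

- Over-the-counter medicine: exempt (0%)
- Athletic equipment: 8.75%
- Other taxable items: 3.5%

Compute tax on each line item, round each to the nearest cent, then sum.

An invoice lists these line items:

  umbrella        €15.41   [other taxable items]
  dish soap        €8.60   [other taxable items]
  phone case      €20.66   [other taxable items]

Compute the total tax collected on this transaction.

€1.56

Umbrella €15.41: other taxable items → 3.5% → €0.54
Dish soap €8.60: other taxable items → 3.5% → €0.30
Phone case €20.66: other taxable items → 3.5% → €0.72
Total tax = €0.54 + €0.30 + €0.72 = €1.56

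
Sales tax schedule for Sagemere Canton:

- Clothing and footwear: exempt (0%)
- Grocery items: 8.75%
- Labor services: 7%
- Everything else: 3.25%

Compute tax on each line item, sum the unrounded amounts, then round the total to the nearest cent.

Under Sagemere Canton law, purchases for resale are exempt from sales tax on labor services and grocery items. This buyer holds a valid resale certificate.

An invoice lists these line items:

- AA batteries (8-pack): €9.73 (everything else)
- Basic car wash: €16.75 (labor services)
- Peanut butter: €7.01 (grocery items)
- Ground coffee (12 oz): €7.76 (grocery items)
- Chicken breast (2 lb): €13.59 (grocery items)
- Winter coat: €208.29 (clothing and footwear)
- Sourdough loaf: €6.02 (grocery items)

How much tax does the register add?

€0.32

AA batteries (8-pack) €9.73: everything else → 3.25% → €0.316225
Basic car wash €16.75: labor services, buyer-exempt → 0% → €0.00
Peanut butter €7.01: grocery items, buyer-exempt → 0% → €0.00
Ground coffee (12 oz) €7.76: grocery items, buyer-exempt → 0% → €0.00
Chicken breast (2 lb) €13.59: grocery items, buyer-exempt → 0% → €0.00
Winter coat €208.29: clothing and footwear → 0% → €0.00
Sourdough loaf €6.02: grocery items, buyer-exempt → 0% → €0.00
Unrounded tax sum = €0.316225 → €0.32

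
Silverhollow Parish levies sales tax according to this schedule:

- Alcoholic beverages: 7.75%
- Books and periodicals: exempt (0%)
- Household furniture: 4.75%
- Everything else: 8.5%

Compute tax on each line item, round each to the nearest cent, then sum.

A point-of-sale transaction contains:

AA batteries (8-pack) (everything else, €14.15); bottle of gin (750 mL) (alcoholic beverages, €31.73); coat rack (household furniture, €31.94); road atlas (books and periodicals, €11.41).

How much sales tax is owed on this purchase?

AA batteries (8-pack) €14.15: everything else → 8.5% → €1.20
Bottle of gin (750 mL) €31.73: alcoholic beverages → 7.75% → €2.46
Coat rack €31.94: household furniture → 4.75% → €1.52
Road atlas €11.41: books and periodicals → 0% → €0.00
Total tax = €1.20 + €2.46 + €1.52 = €5.18

€5.18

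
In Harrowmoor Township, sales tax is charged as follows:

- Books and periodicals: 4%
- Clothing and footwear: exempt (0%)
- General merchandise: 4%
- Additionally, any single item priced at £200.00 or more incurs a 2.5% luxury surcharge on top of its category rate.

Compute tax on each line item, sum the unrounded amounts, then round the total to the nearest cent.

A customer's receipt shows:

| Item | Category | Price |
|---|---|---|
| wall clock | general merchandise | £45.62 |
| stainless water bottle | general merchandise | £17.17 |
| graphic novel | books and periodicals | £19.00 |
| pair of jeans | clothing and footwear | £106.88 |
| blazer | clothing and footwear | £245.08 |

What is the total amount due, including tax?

Wall clock £45.62: general merchandise → 4% → £1.8248
Stainless water bottle £17.17: general merchandise → 4% → £0.6868
Graphic novel £19.00: books and periodicals → 4% → £0.76
Pair of jeans £106.88: clothing and footwear → 0% → £0.00
Blazer £245.08: clothing and footwear → 0% + 2.5% surcharge = 2.5% → £6.127
Subtotal = £433.75; unrounded tax = £9.3986 → £9.40; total due = £443.15

£443.15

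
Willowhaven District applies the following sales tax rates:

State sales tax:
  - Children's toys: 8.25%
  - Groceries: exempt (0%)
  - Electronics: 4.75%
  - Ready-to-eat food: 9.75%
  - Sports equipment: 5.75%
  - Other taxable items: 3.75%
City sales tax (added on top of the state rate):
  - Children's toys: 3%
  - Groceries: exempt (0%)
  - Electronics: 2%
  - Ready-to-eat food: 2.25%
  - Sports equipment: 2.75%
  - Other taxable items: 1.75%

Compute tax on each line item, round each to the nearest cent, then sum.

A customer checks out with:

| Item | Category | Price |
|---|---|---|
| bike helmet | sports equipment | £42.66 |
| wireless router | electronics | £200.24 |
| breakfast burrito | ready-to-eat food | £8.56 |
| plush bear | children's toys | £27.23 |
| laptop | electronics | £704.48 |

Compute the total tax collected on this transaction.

£68.79

Bike helmet £42.66: sports equipment → 5.75% + 2.75% city = 8.5% → £3.63
Wireless router £200.24: electronics → 4.75% + 2% city = 6.75% → £13.52
Breakfast burrito £8.56: ready-to-eat food → 9.75% + 2.25% city = 12% → £1.03
Plush bear £27.23: children's toys → 8.25% + 3% city = 11.25% → £3.06
Laptop £704.48: electronics → 4.75% + 2% city = 6.75% → £47.55
Total tax = £3.63 + £13.52 + £1.03 + £3.06 + £47.55 = £68.79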